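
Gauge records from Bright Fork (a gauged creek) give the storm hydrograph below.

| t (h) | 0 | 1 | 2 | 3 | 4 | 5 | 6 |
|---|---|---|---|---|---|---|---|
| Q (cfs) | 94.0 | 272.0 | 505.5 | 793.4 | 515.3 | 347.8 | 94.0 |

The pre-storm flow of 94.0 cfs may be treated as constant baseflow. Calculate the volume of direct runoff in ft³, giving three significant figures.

Direct-runoff ordinates (Q − Q_b): 0.0, 178.0, 411.5, 699.4, 421.3, 253.8, 0.0 cfs.
ΣQ_DR = 1964 cfs.
With Δt = 1 h = 3600 s, V = ΣQ_DR · Δt = 1964 × 3600 = 7.07 × 10^6 ft³.

V ≈ 7.07 × 10^6 ft³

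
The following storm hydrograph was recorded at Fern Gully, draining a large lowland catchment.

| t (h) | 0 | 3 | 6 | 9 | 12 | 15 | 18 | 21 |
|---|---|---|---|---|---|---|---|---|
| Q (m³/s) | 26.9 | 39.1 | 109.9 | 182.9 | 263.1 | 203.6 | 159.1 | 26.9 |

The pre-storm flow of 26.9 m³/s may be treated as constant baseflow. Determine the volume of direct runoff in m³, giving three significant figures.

Direct-runoff ordinates (Q − Q_b): 0.0, 12.2, 83.0, 156.0, 236.2, 176.7, 132.2, 0.0 m³/s.
ΣQ_DR = 796.3 m³/s.
With Δt = 3 h = 10800 s, V = ΣQ_DR · Δt = 796.3 × 10800 = 8.60 × 10^6 m³.

V ≈ 8.60 × 10^6 m³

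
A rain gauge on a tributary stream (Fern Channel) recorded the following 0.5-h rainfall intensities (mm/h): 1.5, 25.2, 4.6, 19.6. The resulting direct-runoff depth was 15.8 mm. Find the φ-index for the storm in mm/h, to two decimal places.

φ ≈ 6.60 mm/h

Only the 2 blocks with intensity above φ contribute runoff: 25.2, 19.6 mm/h.
Σ(I−φ)·Δt = d  ⇒  (25.2+19.6 − 2φ)·0.5 = 15.8
φ = (44.80 − 15.8/0.5) / 2 = 6.60 mm/h.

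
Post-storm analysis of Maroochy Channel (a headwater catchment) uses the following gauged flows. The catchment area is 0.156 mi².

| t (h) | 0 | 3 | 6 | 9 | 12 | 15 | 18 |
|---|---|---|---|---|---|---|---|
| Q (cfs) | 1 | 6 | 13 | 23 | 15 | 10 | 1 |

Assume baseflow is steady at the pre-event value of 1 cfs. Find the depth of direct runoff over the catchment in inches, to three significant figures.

Direct runoff: 0.0, 5.0, 12.0, 22.0, 14.0, 9.0, 0.0 cfs; ΣQ_DR = 62.00 cfs.
V = ΣQ_DR · Δt = 62.00 × 10800 s = 6.696 × 10^5 ft³.
Over A = 0.156 mi², depth = V / A = 1.85 in.

d ≈ 1.85 in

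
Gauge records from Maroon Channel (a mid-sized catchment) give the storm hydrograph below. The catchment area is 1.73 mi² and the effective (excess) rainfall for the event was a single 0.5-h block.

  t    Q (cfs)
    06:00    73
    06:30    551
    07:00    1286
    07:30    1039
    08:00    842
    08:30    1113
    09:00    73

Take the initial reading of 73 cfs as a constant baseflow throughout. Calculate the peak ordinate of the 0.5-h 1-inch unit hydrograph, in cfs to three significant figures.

U_p ≈ 606 cfs

Direct runoff: 0.0, 478.0, 1213.0, 966.0, 769.0, 1040.0, 0.0 cfs; ΣQ_DR = 4466 cfs, peak = 1213.0 cfs.
Runoff depth d = ΣQ_DR·Δt / A = 4466 × 1800 / (1.73 mi²) = 2.000 in.
The 1-inch UH is the DRH scaled by (1 in)/d, so U_p = 1213.0 × 1/2.000 = 606 cfs.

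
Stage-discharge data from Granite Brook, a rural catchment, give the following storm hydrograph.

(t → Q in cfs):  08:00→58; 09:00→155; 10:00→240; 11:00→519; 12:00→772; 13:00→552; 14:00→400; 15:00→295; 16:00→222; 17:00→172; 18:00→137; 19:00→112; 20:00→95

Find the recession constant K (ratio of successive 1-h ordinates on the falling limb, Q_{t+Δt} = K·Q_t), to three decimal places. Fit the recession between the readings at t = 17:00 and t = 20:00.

K ≈ 0.820

Using the recession-limb readings at t = 17:00 and t = 20:00: Q falls from 172 to 95 cfs over 3 intervals.
K = (Q₂/Q₁)^(1/3) = (95/172)^(1/3) = 0.820.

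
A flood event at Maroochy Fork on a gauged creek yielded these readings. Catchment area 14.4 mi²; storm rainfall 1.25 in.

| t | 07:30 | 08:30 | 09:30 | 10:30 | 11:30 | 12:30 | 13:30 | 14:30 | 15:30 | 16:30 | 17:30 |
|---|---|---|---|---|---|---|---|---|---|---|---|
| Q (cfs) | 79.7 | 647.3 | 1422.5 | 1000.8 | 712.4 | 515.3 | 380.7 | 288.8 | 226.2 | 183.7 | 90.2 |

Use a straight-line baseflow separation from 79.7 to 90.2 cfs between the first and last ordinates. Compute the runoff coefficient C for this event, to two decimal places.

ΣQ_DR = 4613 cfs; V = ΣQ_DR·Δt = 1.661 × 10^7 ft³.
Runoff depth d = V / A = 0.4964 in.
C = d / P = 0.4964 / 1.25 = 0.40.

C ≈ 0.40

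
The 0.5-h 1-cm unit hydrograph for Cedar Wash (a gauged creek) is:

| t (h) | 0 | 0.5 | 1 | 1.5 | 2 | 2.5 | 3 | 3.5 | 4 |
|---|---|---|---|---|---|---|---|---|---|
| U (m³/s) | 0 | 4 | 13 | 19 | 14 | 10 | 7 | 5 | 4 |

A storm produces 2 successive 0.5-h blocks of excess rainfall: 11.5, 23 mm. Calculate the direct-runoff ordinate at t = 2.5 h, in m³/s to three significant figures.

By discrete convolution, Q_j = Σ (P_i / 10 mm) · U_{j−i}.
At t = 2.5 h (j=5): Q = (11.5/10)·10 + (23/10)·14 = 43.7 m³/s.

Q ≈ 43.7 m³/s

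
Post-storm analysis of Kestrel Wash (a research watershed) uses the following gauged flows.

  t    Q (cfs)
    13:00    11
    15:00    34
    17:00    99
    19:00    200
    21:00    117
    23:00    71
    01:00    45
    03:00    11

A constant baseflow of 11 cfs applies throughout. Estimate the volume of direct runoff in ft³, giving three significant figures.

V ≈ 3.60 × 10^6 ft³

Direct-runoff ordinates (Q − Q_b): 0.0, 23.0, 88.0, 189.0, 106.0, 60.0, 34.0, 0.0 cfs.
ΣQ_DR = 500.0 cfs.
With Δt = 2 h = 7200 s, V = ΣQ_DR · Δt = 500.0 × 7200 = 3.60 × 10^6 ft³.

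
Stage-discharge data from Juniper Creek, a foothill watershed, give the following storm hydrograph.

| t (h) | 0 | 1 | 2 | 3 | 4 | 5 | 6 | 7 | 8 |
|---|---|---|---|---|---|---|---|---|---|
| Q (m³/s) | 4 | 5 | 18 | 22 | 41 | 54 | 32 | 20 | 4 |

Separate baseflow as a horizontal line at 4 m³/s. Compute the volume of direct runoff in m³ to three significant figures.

Direct-runoff ordinates (Q − Q_b): 0.0, 1.0, 14.0, 18.0, 37.0, 50.0, 28.0, 16.0, 0.0 m³/s.
ΣQ_DR = 164.0 m³/s.
With Δt = 1 h = 3600 s, V = ΣQ_DR · Δt = 164.0 × 3600 = 5.90 × 10^5 m³.

V ≈ 5.90 × 10^5 m³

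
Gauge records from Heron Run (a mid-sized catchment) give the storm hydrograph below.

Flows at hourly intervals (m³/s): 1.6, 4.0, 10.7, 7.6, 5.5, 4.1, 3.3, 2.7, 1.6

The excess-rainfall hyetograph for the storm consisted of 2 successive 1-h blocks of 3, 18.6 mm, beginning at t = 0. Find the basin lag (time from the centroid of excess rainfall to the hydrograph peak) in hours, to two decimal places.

Centroid of excess rainfall: t_c = Σ P_i·t̄_i / ΣP_i = 1.3611 h (block centres at 0.5, 1.5 h).
Hydrograph peak occurs at t = 2 h, so basin lag t_L = 2 − 1.3611 = 0.64 h.

t_L ≈ 0.64 h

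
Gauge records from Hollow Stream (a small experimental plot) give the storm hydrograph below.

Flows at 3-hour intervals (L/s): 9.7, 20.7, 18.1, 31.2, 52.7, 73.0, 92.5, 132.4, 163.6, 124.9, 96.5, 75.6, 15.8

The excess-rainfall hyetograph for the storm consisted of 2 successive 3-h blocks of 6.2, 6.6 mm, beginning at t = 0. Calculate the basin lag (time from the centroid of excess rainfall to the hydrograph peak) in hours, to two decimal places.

t_L ≈ 20.95 h

Centroid of excess rainfall: t_c = Σ P_i·t̄_i / ΣP_i = 3.0469 h (block centres at 1.5, 4.5 h).
Hydrograph peak occurs at t = 24 h, so basin lag t_L = 24 − 3.0469 = 20.95 h.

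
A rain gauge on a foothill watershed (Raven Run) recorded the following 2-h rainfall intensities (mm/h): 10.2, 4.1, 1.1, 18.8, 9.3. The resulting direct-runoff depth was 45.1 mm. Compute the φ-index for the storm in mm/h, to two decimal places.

φ ≈ 5.25 mm/h

Only the 3 blocks with intensity above φ contribute runoff: 10.2, 18.8, 9.3 mm/h.
Σ(I−φ)·Δt = d  ⇒  (10.2+18.8+9.3 − 3φ)·2 = 45.1
φ = (38.30 − 45.1/2) / 3 = 5.25 mm/h.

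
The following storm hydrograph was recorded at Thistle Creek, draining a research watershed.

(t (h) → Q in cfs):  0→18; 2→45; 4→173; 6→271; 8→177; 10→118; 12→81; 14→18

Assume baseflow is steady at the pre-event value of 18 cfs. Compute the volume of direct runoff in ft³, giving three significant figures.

Direct-runoff ordinates (Q − Q_b): 0.0, 27.0, 155.0, 253.0, 159.0, 100.0, 63.0, 0.0 cfs.
ΣQ_DR = 757.0 cfs.
With Δt = 2 h = 7200 s, V = ΣQ_DR · Δt = 757.0 × 7200 = 5.45 × 10^6 ft³.

V ≈ 5.45 × 10^6 ft³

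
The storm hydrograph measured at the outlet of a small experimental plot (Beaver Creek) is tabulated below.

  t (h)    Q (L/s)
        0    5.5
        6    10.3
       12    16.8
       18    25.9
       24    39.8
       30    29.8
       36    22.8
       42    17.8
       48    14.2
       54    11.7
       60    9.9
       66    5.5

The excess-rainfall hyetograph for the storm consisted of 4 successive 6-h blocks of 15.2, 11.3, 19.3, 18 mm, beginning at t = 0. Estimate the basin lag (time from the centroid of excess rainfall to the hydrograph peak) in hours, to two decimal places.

t_L ≈ 11.23 h

Centroid of excess rainfall: t_c = Σ P_i·t̄_i / ΣP_i = 12.7712 h (block centres at 3, 9, 15, 21 h).
Hydrograph peak occurs at t = 24 h, so basin lag t_L = 24 − 12.7712 = 11.23 h.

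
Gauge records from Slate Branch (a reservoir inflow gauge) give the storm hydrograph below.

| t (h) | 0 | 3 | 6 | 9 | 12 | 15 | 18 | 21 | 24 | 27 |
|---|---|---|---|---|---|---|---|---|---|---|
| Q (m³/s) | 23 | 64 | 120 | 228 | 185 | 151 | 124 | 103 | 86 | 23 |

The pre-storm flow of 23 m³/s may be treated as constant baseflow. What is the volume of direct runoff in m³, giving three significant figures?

V ≈ 9.47 × 10^6 m³

Direct-runoff ordinates (Q − Q_b): 0.0, 41.0, 97.0, 205.0, 162.0, 128.0, 101.0, 80.0, 63.0, 0.0 m³/s.
ΣQ_DR = 877.0 m³/s.
With Δt = 3 h = 10800 s, V = ΣQ_DR · Δt = 877.0 × 10800 = 9.47 × 10^6 m³.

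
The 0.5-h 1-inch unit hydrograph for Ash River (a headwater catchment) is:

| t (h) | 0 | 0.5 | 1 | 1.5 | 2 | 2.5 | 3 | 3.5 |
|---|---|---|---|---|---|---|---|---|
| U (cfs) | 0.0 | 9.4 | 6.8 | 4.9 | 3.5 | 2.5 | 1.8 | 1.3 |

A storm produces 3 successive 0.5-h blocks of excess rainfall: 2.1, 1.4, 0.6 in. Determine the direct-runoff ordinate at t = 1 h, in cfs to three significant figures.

By discrete convolution, Q_j = Σ (P_i / 1 in) · U_{j−i}.
At t = 1 h (j=2): Q = (2.1/1)·6.8 + (1.4/1)·9.4 + (0.6/1)·0.0 = 27.4 cfs.

Q ≈ 27.4 cfs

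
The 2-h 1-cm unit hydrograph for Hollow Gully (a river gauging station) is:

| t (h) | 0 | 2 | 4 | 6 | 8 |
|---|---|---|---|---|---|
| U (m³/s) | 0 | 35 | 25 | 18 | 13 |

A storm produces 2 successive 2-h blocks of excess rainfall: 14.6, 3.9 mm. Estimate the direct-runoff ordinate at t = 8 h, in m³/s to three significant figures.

By discrete convolution, Q_j = Σ (P_i / 10 mm) · U_{j−i}.
At t = 8 h (j=4): Q = (14.6/10)·13 + (3.9/10)·18 = 26.0 m³/s.

Q ≈ 26.0 m³/s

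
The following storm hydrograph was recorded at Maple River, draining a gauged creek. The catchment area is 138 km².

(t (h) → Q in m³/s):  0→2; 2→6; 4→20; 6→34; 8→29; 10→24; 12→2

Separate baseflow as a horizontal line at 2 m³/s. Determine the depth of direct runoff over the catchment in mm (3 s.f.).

Direct runoff: 0.0, 4.0, 18.0, 32.0, 27.0, 22.0, 0.0 m³/s; ΣQ_DR = 103.0 m³/s.
V = ΣQ_DR · Δt = 103.0 × 7200 s = 7.416 × 10^5 m³.
Over A = 138 km², depth = V / A = 5.37 mm.

d ≈ 5.37 mm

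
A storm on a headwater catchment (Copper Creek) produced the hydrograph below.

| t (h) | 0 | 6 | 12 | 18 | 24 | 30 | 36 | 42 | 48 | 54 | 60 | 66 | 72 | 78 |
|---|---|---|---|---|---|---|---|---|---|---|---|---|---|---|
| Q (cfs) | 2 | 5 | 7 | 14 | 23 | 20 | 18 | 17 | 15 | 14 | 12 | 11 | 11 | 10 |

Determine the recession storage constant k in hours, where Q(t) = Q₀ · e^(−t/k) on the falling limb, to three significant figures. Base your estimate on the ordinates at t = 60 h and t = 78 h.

k ≈ 98.7 h

On the falling limb, Q drops from 12 to 10 cfs between t = 60 h and t = 78 h (Δt = 18 h).
k = −Δt / ln(Q₂/Q₁) = −18 / ln(10/12) = 98.7 h.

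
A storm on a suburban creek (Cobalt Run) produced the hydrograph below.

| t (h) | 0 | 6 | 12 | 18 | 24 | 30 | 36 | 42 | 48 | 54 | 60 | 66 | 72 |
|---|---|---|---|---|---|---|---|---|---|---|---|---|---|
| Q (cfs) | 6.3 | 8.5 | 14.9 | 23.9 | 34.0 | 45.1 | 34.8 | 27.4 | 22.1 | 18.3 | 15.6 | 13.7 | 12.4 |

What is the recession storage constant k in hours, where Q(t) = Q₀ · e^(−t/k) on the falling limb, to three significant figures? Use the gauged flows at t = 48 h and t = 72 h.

k ≈ 41.5 h

On the falling limb, Q drops from 22.1 to 12.4 cfs between t = 48 h and t = 72 h (Δt = 24 h).
k = −Δt / ln(Q₂/Q₁) = −24 / ln(12.4/22.1) = 41.5 h.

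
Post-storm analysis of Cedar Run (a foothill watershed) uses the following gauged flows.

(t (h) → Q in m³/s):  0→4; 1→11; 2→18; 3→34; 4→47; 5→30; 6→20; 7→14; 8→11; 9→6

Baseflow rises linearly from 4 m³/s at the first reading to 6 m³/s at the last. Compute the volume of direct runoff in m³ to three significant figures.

Direct-runoff ordinates (Q − Q_b): 0.00, 6.78, 13.56, 29.33, 42.11, 24.89, 14.67, 8.44, 5.22, 0.00 m³/s.
ΣQ_DR = 145.0 m³/s.
With Δt = 1 h = 3600 s, V = ΣQ_DR · Δt = 145.0 × 3600 = 5.22 × 10^5 m³.

V ≈ 5.22 × 10^5 m³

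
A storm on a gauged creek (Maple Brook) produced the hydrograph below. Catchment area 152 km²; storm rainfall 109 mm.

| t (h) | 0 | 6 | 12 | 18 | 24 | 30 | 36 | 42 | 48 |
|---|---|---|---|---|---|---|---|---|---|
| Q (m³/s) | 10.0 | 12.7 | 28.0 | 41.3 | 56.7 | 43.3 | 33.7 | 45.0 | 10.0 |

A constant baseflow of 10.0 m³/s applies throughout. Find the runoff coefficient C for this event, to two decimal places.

ΣQ_DR = 190.7 m³/s; V = ΣQ_DR·Δt = 4.119 × 10^6 m³.
Runoff depth d = V / A = 27.10 mm.
C = d / P = 27.10 / 109 = 0.25.

C ≈ 0.25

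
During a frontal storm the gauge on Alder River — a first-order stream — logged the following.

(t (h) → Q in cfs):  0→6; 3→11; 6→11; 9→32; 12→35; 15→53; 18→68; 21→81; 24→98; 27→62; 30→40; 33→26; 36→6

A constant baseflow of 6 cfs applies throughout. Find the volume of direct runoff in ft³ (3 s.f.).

V ≈ 4.87 × 10^6 ft³

Direct-runoff ordinates (Q − Q_b): 0.0, 5.0, 5.0, 26.0, 29.0, 47.0, 62.0, 75.0, 92.0, 56.0, 34.0, 20.0, 0.0 cfs.
ΣQ_DR = 451.0 cfs.
With Δt = 3 h = 10800 s, V = ΣQ_DR · Δt = 451.0 × 10800 = 4.87 × 10^6 ft³.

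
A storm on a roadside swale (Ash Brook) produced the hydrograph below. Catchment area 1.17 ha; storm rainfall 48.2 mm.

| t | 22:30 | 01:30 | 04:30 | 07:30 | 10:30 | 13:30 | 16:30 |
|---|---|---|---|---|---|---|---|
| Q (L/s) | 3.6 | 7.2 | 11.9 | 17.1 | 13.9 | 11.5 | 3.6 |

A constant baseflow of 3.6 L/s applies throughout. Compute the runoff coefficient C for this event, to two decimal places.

ΣQ_DR = 43.60 L/s; V = ΣQ_DR·Δt = 4.709 × 10^5 L.
Runoff depth d = V / A = 40.25 mm.
C = d / P = 40.25 / 48.2 = 0.83.

C ≈ 0.83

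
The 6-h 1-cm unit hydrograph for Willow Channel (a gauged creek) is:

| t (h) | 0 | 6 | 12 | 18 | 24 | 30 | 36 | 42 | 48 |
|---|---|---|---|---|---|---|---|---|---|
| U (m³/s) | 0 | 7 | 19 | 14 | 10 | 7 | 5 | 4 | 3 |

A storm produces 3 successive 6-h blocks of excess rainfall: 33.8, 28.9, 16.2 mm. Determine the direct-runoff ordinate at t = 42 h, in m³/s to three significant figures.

Q ≈ 39.3 m³/s

By discrete convolution, Q_j = Σ (P_i / 10 mm) · U_{j−i}.
At t = 42 h (j=7): Q = (33.8/10)·4 + (28.9/10)·5 + (16.2/10)·7 = 39.3 m³/s.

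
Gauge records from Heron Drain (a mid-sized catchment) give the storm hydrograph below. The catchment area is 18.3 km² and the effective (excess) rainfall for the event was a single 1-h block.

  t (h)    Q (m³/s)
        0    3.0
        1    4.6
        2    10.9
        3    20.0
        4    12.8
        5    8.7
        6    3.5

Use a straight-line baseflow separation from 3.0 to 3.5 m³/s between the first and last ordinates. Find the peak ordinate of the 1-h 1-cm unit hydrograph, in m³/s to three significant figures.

Direct runoff: 0.00, 1.52, 7.73, 16.75, 9.47, 5.28, 0.00 m³/s; ΣQ_DR = 40.75 m³/s, peak = 16.75 m³/s.
Runoff depth d = ΣQ_DR·Δt / A = 40.75 × 3600 / (18.3 km²) = 8.016 mm.
The 1-cm UH is the DRH scaled by (10 mm)/d, so U_p = 16.75 × 10/8.016 = 20.9 m³/s.

U_p ≈ 20.9 m³/s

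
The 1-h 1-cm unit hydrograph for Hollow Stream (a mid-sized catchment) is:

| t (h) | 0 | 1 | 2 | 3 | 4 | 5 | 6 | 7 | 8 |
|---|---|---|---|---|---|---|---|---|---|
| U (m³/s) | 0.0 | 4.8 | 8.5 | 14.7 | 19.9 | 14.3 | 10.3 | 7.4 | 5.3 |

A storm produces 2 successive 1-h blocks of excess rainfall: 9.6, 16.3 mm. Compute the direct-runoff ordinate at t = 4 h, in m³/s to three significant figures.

Q ≈ 43.1 m³/s

By discrete convolution, Q_j = Σ (P_i / 10 mm) · U_{j−i}.
At t = 4 h (j=4): Q = (9.6/10)·19.9 + (16.3/10)·14.7 = 43.1 m³/s.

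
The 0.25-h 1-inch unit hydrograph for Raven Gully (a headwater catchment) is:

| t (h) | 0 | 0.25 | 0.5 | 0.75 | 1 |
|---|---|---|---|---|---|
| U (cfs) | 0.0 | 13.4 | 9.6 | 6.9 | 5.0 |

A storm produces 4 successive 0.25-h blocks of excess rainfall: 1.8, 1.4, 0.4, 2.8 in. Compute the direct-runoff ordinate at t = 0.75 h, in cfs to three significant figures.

By discrete convolution, Q_j = Σ (P_i / 1 in) · U_{j−i}.
At t = 0.75 h (j=3): Q = (1.8/1)·6.9 + (1.4/1)·9.6 + (0.4/1)·13.4 + (2.8/1)·0.0 = 31.2 cfs.

Q ≈ 31.2 cfs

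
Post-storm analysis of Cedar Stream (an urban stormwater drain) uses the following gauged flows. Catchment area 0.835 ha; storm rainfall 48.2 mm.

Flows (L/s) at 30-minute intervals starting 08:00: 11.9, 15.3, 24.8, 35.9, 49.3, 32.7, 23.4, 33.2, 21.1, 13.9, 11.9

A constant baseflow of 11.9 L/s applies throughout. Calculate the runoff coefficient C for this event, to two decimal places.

C ≈ 0.64

ΣQ_DR = 142.5 L/s; V = ΣQ_DR·Δt = 2.565 × 10^5 L.
Runoff depth d = V / A = 30.72 mm.
C = d / P = 30.72 / 48.2 = 0.64.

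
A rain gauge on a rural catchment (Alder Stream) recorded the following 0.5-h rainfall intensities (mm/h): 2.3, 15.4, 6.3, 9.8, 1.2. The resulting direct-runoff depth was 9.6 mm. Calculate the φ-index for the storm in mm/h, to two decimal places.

Only the 3 blocks with intensity above φ contribute runoff: 15.4, 6.3, 9.8 mm/h.
Σ(I−φ)·Δt = d  ⇒  (15.4+6.3+9.8 − 3φ)·0.5 = 9.6
φ = (31.50 − 9.6/0.5) / 3 = 4.10 mm/h.

φ ≈ 4.10 mm/h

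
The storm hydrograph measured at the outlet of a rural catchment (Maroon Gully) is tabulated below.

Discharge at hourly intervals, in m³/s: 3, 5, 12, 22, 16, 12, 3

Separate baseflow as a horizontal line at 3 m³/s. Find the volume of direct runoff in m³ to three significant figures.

V ≈ 1.87 × 10^5 m³

Direct-runoff ordinates (Q − Q_b): 0.0, 2.0, 9.0, 19.0, 13.0, 9.0, 0.0 m³/s.
ΣQ_DR = 52.00 m³/s.
With Δt = 1 h = 3600 s, V = ΣQ_DR · Δt = 52.00 × 3600 = 1.87 × 10^5 m³.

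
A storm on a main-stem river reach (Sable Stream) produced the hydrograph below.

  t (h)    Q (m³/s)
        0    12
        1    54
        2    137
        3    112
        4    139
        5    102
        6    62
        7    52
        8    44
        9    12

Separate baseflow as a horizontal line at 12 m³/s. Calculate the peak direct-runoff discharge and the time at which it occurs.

Subtracting baseflow gives direct-runoff ordinates: 0.0, 42.0, 125.0, 100.0, 127.0, 90.0, 50.0, 40.0, 32.0, 0.0 m³/s.
The maximum is 127.0 m³/s, occurring at the reading for t = 4 h.

Q_p = 127.0 m³/s at t = 4 h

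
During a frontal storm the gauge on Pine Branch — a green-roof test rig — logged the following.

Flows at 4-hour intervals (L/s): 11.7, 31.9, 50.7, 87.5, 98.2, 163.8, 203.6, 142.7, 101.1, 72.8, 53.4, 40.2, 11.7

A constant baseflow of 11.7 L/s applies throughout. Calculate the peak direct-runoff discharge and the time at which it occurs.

Q_p = 191.9 L/s at t = 24 h

Subtracting baseflow gives direct-runoff ordinates: 0.0, 20.2, 39.0, 75.8, 86.5, 152.1, 191.9, 131.0, 89.4, 61.1, 41.7, 28.5, 0.0 L/s.
The maximum is 191.9 L/s, occurring at the reading for t = 24 h.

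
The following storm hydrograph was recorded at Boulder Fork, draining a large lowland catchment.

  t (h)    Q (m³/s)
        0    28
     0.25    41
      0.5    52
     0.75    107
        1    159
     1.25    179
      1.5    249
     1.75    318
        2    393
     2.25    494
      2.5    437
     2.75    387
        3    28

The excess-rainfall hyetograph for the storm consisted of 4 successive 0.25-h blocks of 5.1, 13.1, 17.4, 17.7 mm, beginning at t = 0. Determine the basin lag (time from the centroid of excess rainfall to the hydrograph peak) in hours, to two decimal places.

Centroid of excess rainfall: t_c = Σ P_i·t̄_i / ΣP_i = 0.5987 h (block centres at 0.125, 0.375, 0.625, 0.875 h).
Hydrograph peak occurs at t = 2.25 h, so basin lag t_L = 2.25 − 0.5987 = 1.65 h.

t_L ≈ 1.65 h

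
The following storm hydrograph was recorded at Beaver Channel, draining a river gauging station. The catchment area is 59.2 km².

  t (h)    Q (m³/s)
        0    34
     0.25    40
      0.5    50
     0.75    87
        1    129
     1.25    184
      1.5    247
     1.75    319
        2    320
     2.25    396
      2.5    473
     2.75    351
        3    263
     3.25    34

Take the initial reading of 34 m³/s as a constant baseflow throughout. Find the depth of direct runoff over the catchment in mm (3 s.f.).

d ≈ 37.3 mm

Direct runoff: 0.0, 6.0, 16.0, 53.0, 95.0, 150.0, 213.0, 285.0, 286.0, 362.0, 439.0, 317.0, 229.0, 0.0 m³/s; ΣQ_DR = 2451 m³/s.
V = ΣQ_DR · Δt = 2451 × 900 s = 2.206 × 10^6 m³.
Over A = 59.2 km², depth = V / A = 37.3 mm.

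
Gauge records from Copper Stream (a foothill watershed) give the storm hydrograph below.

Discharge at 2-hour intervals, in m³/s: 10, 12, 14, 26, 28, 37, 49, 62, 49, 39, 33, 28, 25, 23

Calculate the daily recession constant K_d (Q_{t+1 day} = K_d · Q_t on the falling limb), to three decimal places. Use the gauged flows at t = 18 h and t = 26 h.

Between t = 18 h and t = 26 h the flow falls from 39 to 23 m³/s over 4×2 h = 8 h.
Per-interval ratio K = (23/39)^(1/4) = 0.8763; K_d = K^(24/2) = 0.205.

K_d ≈ 0.205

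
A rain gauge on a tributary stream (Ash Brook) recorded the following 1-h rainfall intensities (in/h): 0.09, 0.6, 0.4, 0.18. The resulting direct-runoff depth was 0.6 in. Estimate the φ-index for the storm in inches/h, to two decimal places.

φ ≈ 0.20 in/h

Only the 2 blocks with intensity above φ contribute runoff: 0.6, 0.4 in/h.
Σ(I−φ)·Δt = d  ⇒  (0.6+0.4 − 2φ)·1 = 0.6
φ = (1.000 − 0.6/1) / 2 = 0.20 in/h.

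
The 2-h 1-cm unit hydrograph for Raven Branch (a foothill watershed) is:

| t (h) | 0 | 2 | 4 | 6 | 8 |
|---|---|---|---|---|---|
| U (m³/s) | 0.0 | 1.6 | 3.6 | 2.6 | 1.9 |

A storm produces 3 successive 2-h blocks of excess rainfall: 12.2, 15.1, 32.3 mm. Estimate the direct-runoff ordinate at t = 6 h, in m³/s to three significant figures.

By discrete convolution, Q_j = Σ (P_i / 10 mm) · U_{j−i}.
At t = 6 h (j=3): Q = (12.2/10)·2.6 + (15.1/10)·3.6 + (32.3/10)·1.6 = 13.8 m³/s.

Q ≈ 13.8 m³/s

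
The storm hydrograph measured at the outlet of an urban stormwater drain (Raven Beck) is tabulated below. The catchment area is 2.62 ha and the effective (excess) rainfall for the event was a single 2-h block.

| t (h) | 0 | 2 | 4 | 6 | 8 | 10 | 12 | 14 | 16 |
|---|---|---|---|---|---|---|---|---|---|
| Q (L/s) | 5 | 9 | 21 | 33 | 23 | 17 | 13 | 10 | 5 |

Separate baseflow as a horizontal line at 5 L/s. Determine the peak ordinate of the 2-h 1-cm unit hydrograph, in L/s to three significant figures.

U_p ≈ 11.2 L/s

Direct runoff: 0.0, 4.0, 16.0, 28.0, 18.0, 12.0, 8.0, 5.0, 0.0 L/s; ΣQ_DR = 91.00 L/s, peak = 28.0 L/s.
Runoff depth d = ΣQ_DR·Δt / A = 91.00 × 7200 / (2.62 ha) = 25.01 mm.
The 1-cm UH is the DRH scaled by (10 mm)/d, so U_p = 28.0 × 10/25.01 = 11.2 L/s.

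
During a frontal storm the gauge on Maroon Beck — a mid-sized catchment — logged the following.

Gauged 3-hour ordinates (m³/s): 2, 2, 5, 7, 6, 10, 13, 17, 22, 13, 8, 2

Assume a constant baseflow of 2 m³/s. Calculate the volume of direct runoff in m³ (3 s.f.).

Direct-runoff ordinates (Q − Q_b): 0.0, 0.0, 3.0, 5.0, 4.0, 8.0, 11.0, 15.0, 20.0, 11.0, 6.0, 0.0 m³/s.
ΣQ_DR = 83.00 m³/s.
With Δt = 3 h = 10800 s, V = ΣQ_DR · Δt = 83.00 × 10800 = 8.96 × 10^5 m³.

V ≈ 8.96 × 10^5 m³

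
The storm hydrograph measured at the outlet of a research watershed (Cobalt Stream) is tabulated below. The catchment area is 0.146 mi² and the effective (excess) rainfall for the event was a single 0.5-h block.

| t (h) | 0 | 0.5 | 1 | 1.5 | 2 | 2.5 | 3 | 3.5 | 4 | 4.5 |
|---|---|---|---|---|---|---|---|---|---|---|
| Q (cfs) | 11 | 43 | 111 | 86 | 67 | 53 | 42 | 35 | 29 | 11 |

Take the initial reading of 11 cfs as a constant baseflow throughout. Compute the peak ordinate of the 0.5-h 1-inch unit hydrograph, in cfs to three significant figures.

U_p ≈ 49.9 cfs

Direct runoff: 0.0, 32.0, 100.0, 75.0, 56.0, 42.0, 31.0, 24.0, 18.0, 0.0 cfs; ΣQ_DR = 378.0 cfs, peak = 100.0 cfs.
Runoff depth d = ΣQ_DR·Δt / A = 378.0 × 1800 / (0.146 mi²) = 2.006 in.
The 1-inch UH is the DRH scaled by (1 in)/d, so U_p = 100.0 × 1/2.006 = 49.9 cfs.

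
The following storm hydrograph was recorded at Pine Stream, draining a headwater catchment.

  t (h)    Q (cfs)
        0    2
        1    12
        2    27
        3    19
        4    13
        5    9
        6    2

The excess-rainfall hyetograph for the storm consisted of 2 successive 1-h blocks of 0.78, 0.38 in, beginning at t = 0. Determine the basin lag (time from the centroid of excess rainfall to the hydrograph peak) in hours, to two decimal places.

Centroid of excess rainfall: t_c = Σ P_i·t̄_i / ΣP_i = 0.8276 h (block centres at 0.5, 1.5 h).
Hydrograph peak occurs at t = 2 h, so basin lag t_L = 2 − 0.8276 = 1.17 h.

t_L ≈ 1.17 h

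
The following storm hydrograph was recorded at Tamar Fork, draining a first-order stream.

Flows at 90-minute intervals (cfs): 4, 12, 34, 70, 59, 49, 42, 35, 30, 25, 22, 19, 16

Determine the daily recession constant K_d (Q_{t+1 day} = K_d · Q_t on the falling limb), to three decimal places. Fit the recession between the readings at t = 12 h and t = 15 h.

Between t = 12 h and t = 15 h the flow falls from 30 to 22 cfs over 2×1.5 h = 3 h.
Per-interval ratio K = (22/30)^(1/2) = 0.8563; K_d = K^(24/1.5) = 0.084.

K_d ≈ 0.084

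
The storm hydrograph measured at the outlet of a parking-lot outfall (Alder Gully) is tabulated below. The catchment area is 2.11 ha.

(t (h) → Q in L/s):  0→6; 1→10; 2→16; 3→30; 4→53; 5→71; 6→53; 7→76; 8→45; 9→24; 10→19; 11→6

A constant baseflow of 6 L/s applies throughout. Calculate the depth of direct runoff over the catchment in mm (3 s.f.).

Direct runoff: 0.0, 4.0, 10.0, 24.0, 47.0, 65.0, 47.0, 70.0, 39.0, 18.0, 13.0, 0.0 L/s; ΣQ_DR = 337.0 L/s.
V = ΣQ_DR · Δt = 337.0 × 3600 s = 1.213 × 10^6 L.
Over A = 2.11 ha, depth = V / A = 57.5 mm.

d ≈ 57.5 mm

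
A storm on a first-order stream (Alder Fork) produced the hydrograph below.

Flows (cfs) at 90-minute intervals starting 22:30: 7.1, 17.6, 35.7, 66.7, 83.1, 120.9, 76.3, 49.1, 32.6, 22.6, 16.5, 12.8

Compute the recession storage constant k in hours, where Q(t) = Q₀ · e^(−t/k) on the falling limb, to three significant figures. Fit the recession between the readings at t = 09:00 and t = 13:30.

On the falling limb, Q drops from 49.1 to 16.5 cfs between t = 09:00 and t = 13:30 (Δt = 4.5 h).
k = −Δt / ln(Q₂/Q₁) = −4.5 / ln(16.5/49.1) = 4.13 h.

k ≈ 4.13 h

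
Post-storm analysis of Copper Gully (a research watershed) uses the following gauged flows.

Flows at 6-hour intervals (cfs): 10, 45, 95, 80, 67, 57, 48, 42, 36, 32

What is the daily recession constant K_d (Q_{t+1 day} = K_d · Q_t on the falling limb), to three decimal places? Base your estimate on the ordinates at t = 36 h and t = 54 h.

Between t = 36 h and t = 54 h the flow falls from 48 to 32 cfs over 3×6 h = 18 h.
Per-interval ratio K = (32/48)^(1/3) = 0.8736; K_d = K^(24/6) = 0.582.

K_d ≈ 0.582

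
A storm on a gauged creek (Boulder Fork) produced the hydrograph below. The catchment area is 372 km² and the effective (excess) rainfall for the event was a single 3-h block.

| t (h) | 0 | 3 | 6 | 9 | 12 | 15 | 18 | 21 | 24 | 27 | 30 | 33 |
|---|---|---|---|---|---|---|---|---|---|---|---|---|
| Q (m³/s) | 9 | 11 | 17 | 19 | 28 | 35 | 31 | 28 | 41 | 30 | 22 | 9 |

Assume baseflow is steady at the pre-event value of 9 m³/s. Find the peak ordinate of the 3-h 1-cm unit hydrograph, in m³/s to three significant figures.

Direct runoff: 0.0, 2.0, 8.0, 10.0, 19.0, 26.0, 22.0, 19.0, 32.0, 21.0, 13.0, 0.0 m³/s; ΣQ_DR = 172.0 m³/s, peak = 32.0 m³/s.
Runoff depth d = ΣQ_DR·Δt / A = 172.0 × 10800 / (372 km²) = 4.994 mm.
The 1-cm UH is the DRH scaled by (10 mm)/d, so U_p = 32.0 × 10/4.994 = 64.1 m³/s.

U_p ≈ 64.1 m³/s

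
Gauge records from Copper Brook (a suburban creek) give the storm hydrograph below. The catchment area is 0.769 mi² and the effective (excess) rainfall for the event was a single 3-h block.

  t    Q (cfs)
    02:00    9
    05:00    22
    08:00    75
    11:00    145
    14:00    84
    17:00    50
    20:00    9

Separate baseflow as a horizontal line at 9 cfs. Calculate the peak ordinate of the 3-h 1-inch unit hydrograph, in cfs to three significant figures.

U_p ≈ 68.0 cfs

Direct runoff: 0.0, 13.0, 66.0, 136.0, 75.0, 41.0, 0.0 cfs; ΣQ_DR = 331.0 cfs, peak = 136.0 cfs.
Runoff depth d = ΣQ_DR·Δt / A = 331.0 × 10800 / (0.769 mi²) = 2.001 in.
The 1-inch UH is the DRH scaled by (1 in)/d, so U_p = 136.0 × 1/2.001 = 68.0 cfs.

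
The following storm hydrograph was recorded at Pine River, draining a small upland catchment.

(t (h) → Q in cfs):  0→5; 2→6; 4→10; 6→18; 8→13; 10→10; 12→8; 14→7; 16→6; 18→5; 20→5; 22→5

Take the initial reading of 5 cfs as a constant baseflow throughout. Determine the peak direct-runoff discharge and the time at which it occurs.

Subtracting baseflow gives direct-runoff ordinates: 0.0, 1.0, 5.0, 13.0, 8.0, 5.0, 3.0, 2.0, 1.0, 0.0, 0.0, 0.0 cfs.
The maximum is 13.0 cfs, occurring at the reading for t = 6 h.

Q_p = 13.0 cfs at t = 6 h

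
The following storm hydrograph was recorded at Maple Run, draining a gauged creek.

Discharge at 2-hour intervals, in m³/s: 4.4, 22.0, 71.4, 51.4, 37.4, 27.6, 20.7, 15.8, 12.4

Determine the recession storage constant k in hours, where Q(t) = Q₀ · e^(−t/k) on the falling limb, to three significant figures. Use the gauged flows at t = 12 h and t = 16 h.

k ≈ 7.81 h

On the falling limb, Q drops from 20.7 to 12.4 m³/s between t = 12 h and t = 16 h (Δt = 4 h).
k = −Δt / ln(Q₂/Q₁) = −4 / ln(12.4/20.7) = 7.81 h.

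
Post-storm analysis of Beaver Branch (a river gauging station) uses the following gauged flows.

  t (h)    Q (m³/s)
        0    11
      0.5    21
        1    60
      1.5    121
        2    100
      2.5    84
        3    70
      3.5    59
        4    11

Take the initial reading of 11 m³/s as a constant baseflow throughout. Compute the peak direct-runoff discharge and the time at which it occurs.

Subtracting baseflow gives direct-runoff ordinates: 0.0, 10.0, 49.0, 110.0, 89.0, 73.0, 59.0, 48.0, 0.0 m³/s.
The maximum is 110.0 m³/s, occurring at the reading for t = 1.5 h.

Q_p = 110.0 m³/s at t = 1.5 h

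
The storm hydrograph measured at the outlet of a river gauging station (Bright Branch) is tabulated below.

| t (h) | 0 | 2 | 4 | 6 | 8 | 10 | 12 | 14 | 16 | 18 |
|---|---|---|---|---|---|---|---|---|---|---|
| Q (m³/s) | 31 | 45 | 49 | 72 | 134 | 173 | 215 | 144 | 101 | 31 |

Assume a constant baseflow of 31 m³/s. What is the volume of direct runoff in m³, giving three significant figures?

Direct-runoff ordinates (Q − Q_b): 0.0, 14.0, 18.0, 41.0, 103.0, 142.0, 184.0, 113.0, 70.0, 0.0 m³/s.
ΣQ_DR = 685.0 m³/s.
With Δt = 2 h = 7200 s, V = ΣQ_DR · Δt = 685.0 × 7200 = 4.93 × 10^6 m³.

V ≈ 4.93 × 10^6 m³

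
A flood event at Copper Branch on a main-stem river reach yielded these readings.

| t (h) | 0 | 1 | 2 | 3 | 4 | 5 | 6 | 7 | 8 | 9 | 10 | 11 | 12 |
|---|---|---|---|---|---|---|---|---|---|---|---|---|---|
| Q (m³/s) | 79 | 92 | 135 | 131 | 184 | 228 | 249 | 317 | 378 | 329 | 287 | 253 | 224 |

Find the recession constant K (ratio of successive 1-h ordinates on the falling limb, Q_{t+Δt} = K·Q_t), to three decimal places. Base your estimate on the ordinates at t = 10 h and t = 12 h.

Using the recession-limb readings at t = 10 h and t = 12 h: Q falls from 287 to 224 m³/s over 2 intervals.
K = (Q₂/Q₁)^(1/2) = (224/287)^(1/2) = 0.883.

K ≈ 0.883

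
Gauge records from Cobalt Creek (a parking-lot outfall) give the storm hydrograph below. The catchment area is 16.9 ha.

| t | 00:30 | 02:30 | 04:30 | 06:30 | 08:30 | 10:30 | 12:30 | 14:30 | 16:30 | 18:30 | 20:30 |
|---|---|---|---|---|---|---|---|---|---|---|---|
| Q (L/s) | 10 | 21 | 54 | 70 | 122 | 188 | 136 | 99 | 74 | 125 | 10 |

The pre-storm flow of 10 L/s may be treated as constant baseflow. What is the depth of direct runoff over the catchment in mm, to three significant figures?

Direct runoff: 0.0, 11.0, 44.0, 60.0, 112.0, 178.0, 126.0, 89.0, 64.0, 115.0, 0.0 L/s; ΣQ_DR = 799.0 L/s.
V = ΣQ_DR · Δt = 799.0 × 7200 s = 5.753 × 10^6 L.
Over A = 16.9 ha, depth = V / A = 34.0 mm.

d ≈ 34.0 mm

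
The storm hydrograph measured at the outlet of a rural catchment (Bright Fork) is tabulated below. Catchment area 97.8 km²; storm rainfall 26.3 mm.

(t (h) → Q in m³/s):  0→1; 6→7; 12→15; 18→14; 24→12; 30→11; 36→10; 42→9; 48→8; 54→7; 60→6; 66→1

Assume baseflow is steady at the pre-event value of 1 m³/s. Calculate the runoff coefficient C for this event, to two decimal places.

C ≈ 0.75

ΣQ_DR = 89.00 m³/s; V = ΣQ_DR·Δt = 1.922 × 10^6 m³.
Runoff depth d = V / A = 19.66 mm.
C = d / P = 19.66 / 26.3 = 0.75.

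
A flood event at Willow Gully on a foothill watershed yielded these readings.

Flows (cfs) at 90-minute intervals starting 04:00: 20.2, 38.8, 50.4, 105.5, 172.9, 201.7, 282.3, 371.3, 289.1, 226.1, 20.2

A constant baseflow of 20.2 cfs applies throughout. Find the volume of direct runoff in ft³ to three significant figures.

V ≈ 8.40 × 10^6 ft³

Direct-runoff ordinates (Q − Q_b): 0.0, 18.6, 30.2, 85.3, 152.7, 181.5, 262.1, 351.1, 268.9, 205.9, 0.0 cfs.
ΣQ_DR = 1556 cfs.
With Δt = 1.5 h = 5400 s, V = ΣQ_DR · Δt = 1556 × 5400 = 8.40 × 10^6 ft³.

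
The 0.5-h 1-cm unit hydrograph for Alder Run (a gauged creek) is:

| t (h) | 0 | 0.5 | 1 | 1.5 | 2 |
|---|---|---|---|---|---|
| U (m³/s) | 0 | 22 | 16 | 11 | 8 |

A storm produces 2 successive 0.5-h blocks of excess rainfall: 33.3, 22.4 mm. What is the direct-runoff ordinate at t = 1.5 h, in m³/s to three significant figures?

Q ≈ 72.5 m³/s

By discrete convolution, Q_j = Σ (P_i / 10 mm) · U_{j−i}.
At t = 1.5 h (j=3): Q = (33.3/10)·11 + (22.4/10)·16 = 72.5 m³/s.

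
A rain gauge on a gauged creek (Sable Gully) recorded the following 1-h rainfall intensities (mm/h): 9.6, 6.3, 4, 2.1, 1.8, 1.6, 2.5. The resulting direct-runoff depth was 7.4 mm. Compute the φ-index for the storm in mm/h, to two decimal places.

Only the 2 blocks with intensity above φ contribute runoff: 9.6, 6.3 mm/h.
Σ(I−φ)·Δt = d  ⇒  (9.6+6.3 − 2φ)·1 = 7.4
φ = (15.90 − 7.4/1) / 2 = 4.25 mm/h.

φ ≈ 4.25 mm/h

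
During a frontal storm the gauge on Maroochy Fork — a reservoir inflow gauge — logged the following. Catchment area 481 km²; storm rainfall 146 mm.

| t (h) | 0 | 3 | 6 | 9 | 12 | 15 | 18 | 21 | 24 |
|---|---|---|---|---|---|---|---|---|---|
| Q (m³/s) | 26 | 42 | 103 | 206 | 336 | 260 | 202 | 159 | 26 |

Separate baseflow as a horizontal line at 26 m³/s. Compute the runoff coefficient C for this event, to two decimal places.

C ≈ 0.17

ΣQ_DR = 1126 m³/s; V = ΣQ_DR·Δt = 1.216 × 10^7 m³.
Runoff depth d = V / A = 25.28 mm.
C = d / P = 25.28 / 146 = 0.17.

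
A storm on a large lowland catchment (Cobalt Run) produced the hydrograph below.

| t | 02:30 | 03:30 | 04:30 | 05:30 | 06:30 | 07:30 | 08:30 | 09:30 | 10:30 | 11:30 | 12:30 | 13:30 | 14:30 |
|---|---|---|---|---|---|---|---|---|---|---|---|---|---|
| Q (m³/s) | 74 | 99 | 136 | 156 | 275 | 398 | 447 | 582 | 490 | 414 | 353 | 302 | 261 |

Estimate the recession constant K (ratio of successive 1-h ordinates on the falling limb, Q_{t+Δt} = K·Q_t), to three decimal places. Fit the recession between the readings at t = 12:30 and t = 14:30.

Using the recession-limb readings at t = 12:30 and t = 14:30: Q falls from 353 to 261 m³/s over 2 intervals.
K = (Q₂/Q₁)^(1/2) = (261/353)^(1/2) = 0.860.

K ≈ 0.860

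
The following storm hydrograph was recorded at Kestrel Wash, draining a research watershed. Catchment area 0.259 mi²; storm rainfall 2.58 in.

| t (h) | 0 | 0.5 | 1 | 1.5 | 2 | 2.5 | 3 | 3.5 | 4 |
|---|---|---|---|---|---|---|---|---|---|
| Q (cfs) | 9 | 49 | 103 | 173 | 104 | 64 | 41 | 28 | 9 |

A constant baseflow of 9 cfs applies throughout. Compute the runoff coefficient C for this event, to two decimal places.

C ≈ 0.58

ΣQ_DR = 499.0 cfs; V = ΣQ_DR·Δt = 8.982 × 10^5 ft³.
Runoff depth d = V / A = 1.493 in.
C = d / P = 1.493 / 2.58 = 0.58.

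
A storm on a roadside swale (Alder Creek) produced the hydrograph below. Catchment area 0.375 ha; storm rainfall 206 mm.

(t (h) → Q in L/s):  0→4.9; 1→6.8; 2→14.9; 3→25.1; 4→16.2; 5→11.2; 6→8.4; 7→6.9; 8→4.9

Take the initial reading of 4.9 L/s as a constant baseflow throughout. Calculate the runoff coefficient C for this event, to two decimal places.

ΣQ_DR = 55.20 L/s; V = ΣQ_DR·Δt = 1.987 × 10^5 L.
Runoff depth d = V / A = 52.99 mm.
C = d / P = 52.99 / 206 = 0.26.

C ≈ 0.26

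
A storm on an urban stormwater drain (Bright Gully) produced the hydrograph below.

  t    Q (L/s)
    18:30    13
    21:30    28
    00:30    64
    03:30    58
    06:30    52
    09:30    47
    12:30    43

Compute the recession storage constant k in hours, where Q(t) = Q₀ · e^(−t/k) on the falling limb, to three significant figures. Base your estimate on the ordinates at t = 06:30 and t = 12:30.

k ≈ 31.6 h

On the falling limb, Q drops from 52 to 43 L/s between t = 06:30 and t = 12:30 (Δt = 6 h).
k = −Δt / ln(Q₂/Q₁) = −6 / ln(43/52) = 31.6 h.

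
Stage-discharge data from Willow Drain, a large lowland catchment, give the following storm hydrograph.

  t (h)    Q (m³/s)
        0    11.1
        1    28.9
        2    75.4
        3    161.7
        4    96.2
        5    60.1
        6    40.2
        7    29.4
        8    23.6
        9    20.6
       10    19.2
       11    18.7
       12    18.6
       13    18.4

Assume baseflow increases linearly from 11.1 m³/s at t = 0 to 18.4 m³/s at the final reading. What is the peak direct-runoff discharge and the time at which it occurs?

Q_p = 148.92 m³/s at t = 3 h

Subtracting baseflow gives direct-runoff ordinates: 0.00, 17.24, 63.18, 148.92, 82.85, 46.19, 25.73, 14.37, 8.01, 4.45, 2.48, 1.42, 0.76, 0.00 m³/s.
The maximum is 148.92 m³/s, occurring at the reading for t = 3 h.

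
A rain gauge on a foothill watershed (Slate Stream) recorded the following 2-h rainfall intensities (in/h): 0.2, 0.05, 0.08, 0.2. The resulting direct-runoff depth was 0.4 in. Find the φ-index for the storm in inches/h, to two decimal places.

Only the 2 blocks with intensity above φ contribute runoff: 0.2, 0.2 in/h.
Σ(I−φ)·Δt = d  ⇒  (0.2+0.2 − 2φ)·2 = 0.4
φ = (0.4000 − 0.4/2) / 2 = 0.10 in/h.

φ ≈ 0.10 in/h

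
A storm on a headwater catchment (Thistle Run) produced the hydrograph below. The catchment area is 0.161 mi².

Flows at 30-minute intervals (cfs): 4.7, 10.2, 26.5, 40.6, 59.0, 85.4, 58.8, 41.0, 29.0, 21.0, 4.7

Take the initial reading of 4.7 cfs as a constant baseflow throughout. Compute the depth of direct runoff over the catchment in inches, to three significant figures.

Direct runoff: 0.0, 5.5, 21.8, 35.9, 54.3, 80.7, 54.1, 36.3, 24.3, 16.3, 0.0 cfs; ΣQ_DR = 329.2 cfs.
V = ΣQ_DR · Δt = 329.2 × 1800 s = 5.926 × 10^5 ft³.
Over A = 0.161 mi², depth = V / A = 1.58 in.

d ≈ 1.58 in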